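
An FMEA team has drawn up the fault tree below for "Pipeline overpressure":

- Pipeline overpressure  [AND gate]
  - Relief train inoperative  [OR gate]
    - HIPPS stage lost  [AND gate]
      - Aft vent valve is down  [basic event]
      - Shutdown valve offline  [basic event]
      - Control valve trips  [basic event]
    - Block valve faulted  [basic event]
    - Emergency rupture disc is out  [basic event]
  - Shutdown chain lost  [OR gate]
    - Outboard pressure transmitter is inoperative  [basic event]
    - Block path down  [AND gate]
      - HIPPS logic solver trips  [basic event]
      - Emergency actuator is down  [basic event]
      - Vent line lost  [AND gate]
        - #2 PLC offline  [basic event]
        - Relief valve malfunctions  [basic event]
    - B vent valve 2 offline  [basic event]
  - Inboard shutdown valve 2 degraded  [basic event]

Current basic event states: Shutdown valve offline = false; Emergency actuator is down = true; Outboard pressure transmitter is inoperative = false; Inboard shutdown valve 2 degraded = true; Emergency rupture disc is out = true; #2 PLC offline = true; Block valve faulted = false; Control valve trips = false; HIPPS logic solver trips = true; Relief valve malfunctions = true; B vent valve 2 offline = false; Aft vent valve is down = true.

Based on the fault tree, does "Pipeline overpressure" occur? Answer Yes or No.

Yes

HIPPS stage lost [AND]: Aft vent valve is down=occurs, Shutdown valve offline=not, Control valve trips=not → not all inputs occur → does not occur.
Relief train inoperative [OR]: HIPPS stage lost=not, Block valve faulted=not, Emergency rupture disc is out=occurs → at least one input occurs → occurs.
Vent line lost [AND]: #2 PLC offline=occurs, Relief valve malfunctions=occurs → all inputs occur → occurs.
Block path down [AND]: HIPPS logic solver trips=occurs, Emergency actuator is down=occurs, Vent line lost=occurs → all inputs occur → occurs.
Shutdown chain lost [OR]: Outboard pressure transmitter is inoperative=not, Block path down=occurs, B vent valve 2 offline=not → at least one input occurs → occurs.
Pipeline overpressure [AND]: Relief train inoperative=occurs, Shutdown chain lost=occurs, Inboard shutdown valve 2 degraded=occurs → all inputs occur → occurs.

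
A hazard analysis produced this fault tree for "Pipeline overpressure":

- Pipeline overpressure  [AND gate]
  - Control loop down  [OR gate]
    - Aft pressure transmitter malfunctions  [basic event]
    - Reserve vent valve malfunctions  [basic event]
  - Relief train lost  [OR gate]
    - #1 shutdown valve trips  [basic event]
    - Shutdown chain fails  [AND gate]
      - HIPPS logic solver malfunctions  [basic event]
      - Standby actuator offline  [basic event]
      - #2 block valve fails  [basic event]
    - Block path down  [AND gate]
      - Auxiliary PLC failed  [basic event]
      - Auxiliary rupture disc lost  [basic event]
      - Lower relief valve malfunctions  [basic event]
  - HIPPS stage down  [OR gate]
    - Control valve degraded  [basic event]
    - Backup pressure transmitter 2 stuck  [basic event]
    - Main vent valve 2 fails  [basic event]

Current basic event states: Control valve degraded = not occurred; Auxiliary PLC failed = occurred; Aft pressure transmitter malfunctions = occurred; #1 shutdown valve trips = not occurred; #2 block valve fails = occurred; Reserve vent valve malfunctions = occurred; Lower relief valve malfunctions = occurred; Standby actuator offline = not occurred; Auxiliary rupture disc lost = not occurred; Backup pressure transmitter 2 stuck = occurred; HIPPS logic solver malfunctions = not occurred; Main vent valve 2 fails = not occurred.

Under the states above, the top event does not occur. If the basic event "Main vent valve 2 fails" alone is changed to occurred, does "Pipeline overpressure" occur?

No

Counterfactual: set "Main vent valve 2 fails" to occurred.
Control loop down [OR]: Aft pressure transmitter malfunctions=occurs, Reserve vent valve malfunctions=occurs → at least one input occurs → occurs.
Shutdown chain fails [AND]: HIPPS logic solver malfunctions=not, Standby actuator offline=not, #2 block valve fails=occurs → not all inputs occur → does not occur.
Block path down [AND]: Auxiliary PLC failed=occurs, Auxiliary rupture disc lost=not, Lower relief valve malfunctions=occurs → not all inputs occur → does not occur.
Relief train lost [OR]: #1 shutdown valve trips=not, Shutdown chain fails=not, Block path down=not → no input occurs → does not occur.
HIPPS stage down [OR]: Control valve degraded=not, Backup pressure transmitter 2 stuck=occurs, Main vent valve 2 fails=occurs → at least one input occurs → occurs.
Pipeline overpressure [AND]: Control loop down=occurs, Relief train lost=not, HIPPS stage down=occurs → not all inputs occur → does not occur.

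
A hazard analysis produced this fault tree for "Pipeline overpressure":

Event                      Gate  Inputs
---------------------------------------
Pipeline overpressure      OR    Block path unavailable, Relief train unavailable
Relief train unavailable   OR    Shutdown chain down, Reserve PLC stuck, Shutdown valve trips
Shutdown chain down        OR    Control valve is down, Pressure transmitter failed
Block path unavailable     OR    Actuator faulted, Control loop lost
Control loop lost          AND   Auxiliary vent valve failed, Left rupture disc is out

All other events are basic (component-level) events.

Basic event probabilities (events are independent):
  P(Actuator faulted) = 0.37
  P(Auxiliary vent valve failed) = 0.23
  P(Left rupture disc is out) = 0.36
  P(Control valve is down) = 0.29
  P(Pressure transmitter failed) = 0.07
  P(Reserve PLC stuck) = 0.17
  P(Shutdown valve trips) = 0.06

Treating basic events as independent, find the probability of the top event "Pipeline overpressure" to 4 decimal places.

0.7023

P(Control loop lost) [AND] = 0.23 × 0.36 = 0.082800
P(Block path unavailable) [OR] = 1 − (1−0.37) × (1−0.082800) = 0.422164
P(Shutdown chain down) [OR] = 1 − (1−0.29) × (1−0.07) = 0.339700
P(Relief train unavailable) [OR] = 1 − (1−0.339700) × (1−0.17) × (1−0.06) = 0.484834
P(Pipeline overpressure) [OR] = 1 − (1−0.422164) × (1−0.484834) = 0.702319
Rounded to 4 decimal places: P(Pipeline overpressure) ≈ 0.7023.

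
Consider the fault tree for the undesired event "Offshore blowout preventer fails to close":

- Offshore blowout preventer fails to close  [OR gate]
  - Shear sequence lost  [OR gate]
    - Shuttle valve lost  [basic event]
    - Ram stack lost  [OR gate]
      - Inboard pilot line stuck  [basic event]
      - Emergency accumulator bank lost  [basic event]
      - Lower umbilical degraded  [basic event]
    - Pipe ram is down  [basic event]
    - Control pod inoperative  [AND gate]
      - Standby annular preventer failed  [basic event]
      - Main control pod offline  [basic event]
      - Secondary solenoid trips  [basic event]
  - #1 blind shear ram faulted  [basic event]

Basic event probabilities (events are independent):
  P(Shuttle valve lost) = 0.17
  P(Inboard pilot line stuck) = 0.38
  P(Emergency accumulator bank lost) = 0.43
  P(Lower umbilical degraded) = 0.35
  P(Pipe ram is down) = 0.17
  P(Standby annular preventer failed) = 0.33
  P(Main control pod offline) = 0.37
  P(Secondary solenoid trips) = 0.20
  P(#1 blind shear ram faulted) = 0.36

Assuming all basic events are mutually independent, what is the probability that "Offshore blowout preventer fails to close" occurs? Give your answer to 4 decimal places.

P(Ram stack lost) [OR] = 1 − (1−0.38) × (1−0.43) × (1−0.35) = 0.770290
P(Control pod inoperative) [AND] = 0.33 × 0.37 × 0.20 = 0.024420
P(Shear sequence lost) [OR] = 1 − (1−0.17) × (1−0.770290) × (1−0.17) × (1−0.024420) = 0.845617
P(Offshore blowout preventer fails to close) [OR] = 1 − (1−0.845617) × (1−0.36) = 0.901195
Rounded to 4 decimal places: P(Offshore blowout preventer fails to close) ≈ 0.9012.

0.9012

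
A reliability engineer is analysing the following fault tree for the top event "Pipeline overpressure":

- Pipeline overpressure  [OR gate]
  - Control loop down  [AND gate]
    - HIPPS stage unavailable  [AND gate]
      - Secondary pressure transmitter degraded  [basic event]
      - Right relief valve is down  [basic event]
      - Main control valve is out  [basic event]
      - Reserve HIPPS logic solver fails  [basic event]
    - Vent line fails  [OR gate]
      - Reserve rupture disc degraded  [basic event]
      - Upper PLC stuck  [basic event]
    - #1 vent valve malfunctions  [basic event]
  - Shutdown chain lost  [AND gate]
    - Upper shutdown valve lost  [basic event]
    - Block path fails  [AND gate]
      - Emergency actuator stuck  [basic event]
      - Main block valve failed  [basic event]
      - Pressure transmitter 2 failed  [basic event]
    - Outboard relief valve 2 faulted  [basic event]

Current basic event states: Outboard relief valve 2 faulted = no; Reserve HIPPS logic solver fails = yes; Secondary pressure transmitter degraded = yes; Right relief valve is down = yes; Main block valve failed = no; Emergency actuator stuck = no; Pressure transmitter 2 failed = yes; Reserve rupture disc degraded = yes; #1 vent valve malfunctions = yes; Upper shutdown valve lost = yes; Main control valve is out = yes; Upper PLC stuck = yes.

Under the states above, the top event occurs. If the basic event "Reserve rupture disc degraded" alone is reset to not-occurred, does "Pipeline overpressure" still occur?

Yes

Counterfactual: set "Reserve rupture disc degraded" to not occurred.
HIPPS stage unavailable [AND]: Secondary pressure transmitter degraded=occurs, Right relief valve is down=occurs, Main control valve is out=occurs, Reserve HIPPS logic solver fails=occurs → all inputs occur → occurs.
Vent line fails [OR]: Reserve rupture disc degraded=not, Upper PLC stuck=occurs → at least one input occurs → occurs.
Control loop down [AND]: HIPPS stage unavailable=occurs, Vent line fails=occurs, #1 vent valve malfunctions=occurs → all inputs occur → occurs.
Block path fails [AND]: Emergency actuator stuck=not, Main block valve failed=not, Pressure transmitter 2 failed=occurs → not all inputs occur → does not occur.
Shutdown chain lost [AND]: Upper shutdown valve lost=occurs, Block path fails=not, Outboard relief valve 2 faulted=not → not all inputs occur → does not occur.
Pipeline overpressure [OR]: Control loop down=occurs, Shutdown chain lost=not → at least one input occurs → occurs.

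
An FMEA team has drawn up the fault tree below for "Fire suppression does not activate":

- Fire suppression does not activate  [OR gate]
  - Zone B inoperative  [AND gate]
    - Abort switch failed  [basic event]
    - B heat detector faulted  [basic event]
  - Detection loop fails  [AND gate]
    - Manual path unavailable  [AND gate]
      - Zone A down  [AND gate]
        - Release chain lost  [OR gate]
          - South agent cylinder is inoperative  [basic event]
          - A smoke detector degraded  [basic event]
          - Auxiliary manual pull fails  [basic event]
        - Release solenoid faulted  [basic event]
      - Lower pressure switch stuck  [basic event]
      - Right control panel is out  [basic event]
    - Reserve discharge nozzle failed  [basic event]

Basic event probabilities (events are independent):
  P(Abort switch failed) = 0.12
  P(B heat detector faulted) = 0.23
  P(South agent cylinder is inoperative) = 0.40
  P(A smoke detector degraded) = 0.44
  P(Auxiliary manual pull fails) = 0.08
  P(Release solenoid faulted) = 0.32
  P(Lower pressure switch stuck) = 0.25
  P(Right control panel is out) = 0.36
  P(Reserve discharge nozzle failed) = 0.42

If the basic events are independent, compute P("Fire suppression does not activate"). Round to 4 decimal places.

P(Zone B inoperative) [AND] = 0.12 × 0.23 = 0.027600
P(Release chain lost) [OR] = 1 − (1−0.40) × (1−0.44) × (1−0.08) = 0.690880
P(Zone A down) [AND] = 0.690880 × 0.32 = 0.221082
P(Manual path unavailable) [AND] = 0.221082 × 0.25 × 0.36 = 0.019897
P(Detection loop fails) [AND] = 0.019897 × 0.42 = 0.008357
P(Fire suppression does not activate) [OR] = 1 − (1−0.027600) × (1−0.008357) = 0.035726
Rounded to 4 decimal places: P(Fire suppression does not activate) ≈ 0.0357.

0.0357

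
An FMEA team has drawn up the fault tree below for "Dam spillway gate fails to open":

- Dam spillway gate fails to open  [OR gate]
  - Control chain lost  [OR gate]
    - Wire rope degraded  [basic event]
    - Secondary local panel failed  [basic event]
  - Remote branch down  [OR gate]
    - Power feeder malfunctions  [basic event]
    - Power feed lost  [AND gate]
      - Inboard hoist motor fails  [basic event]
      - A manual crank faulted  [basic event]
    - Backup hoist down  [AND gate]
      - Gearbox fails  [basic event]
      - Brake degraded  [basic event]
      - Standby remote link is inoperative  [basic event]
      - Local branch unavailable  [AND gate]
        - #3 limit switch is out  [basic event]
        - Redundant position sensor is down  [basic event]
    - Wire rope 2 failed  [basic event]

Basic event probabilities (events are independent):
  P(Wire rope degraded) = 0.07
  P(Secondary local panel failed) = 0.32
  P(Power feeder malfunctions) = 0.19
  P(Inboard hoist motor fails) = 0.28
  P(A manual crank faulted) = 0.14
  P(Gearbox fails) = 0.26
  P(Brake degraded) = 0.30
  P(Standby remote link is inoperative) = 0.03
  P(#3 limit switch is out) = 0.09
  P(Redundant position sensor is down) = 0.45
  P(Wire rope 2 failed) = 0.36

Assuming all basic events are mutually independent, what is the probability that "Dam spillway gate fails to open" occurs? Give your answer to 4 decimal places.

P(Control chain lost) [OR] = 1 − (1−0.07) × (1−0.32) = 0.367600
P(Power feed lost) [AND] = 0.28 × 0.14 = 0.039200
P(Local branch unavailable) [AND] = 0.09 × 0.45 = 0.040500
P(Backup hoist down) [AND] = 0.26 × 0.30 × 0.03 × 0.040500 = 0.000095
P(Remote branch down) [OR] = 1 − (1−0.19) × (1−0.039200) × (1−0.000095) × (1−0.36) = 0.501969
P(Dam spillway gate fails to open) [OR] = 1 − (1−0.367600) × (1−0.501969) = 0.685045
Rounded to 4 decimal places: P(Dam spillway gate fails to open) ≈ 0.6850.

0.6850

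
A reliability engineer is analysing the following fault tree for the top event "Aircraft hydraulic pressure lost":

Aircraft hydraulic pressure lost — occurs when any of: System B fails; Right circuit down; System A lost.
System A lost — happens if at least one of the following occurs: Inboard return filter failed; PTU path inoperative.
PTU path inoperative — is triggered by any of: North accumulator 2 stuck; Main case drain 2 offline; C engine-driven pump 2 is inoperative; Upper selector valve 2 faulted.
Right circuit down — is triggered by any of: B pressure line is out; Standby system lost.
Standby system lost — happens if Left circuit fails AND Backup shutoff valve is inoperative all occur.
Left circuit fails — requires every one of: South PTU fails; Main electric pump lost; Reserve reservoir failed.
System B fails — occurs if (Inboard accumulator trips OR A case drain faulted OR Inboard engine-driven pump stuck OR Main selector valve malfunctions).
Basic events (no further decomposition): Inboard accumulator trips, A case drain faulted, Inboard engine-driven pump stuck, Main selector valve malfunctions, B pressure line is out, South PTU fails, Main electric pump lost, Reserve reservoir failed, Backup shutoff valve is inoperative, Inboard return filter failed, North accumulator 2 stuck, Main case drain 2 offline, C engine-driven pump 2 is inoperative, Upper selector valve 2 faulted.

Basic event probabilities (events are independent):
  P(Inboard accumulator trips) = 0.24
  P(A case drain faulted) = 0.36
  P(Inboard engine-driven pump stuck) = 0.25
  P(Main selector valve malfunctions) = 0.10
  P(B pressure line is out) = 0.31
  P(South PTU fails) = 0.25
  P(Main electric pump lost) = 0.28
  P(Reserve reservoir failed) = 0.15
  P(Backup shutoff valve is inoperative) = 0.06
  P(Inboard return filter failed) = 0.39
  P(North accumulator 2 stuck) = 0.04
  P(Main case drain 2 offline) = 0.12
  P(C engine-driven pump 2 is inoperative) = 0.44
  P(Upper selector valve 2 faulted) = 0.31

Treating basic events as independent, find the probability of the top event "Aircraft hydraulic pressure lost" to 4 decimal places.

0.9549

P(System B fails) [OR] = 1 − (1−0.24) × (1−0.36) × (1−0.25) × (1−0.10) = 0.671680
P(Left circuit fails) [AND] = 0.25 × 0.28 × 0.15 = 0.010500
P(Standby system lost) [AND] = 0.010500 × 0.06 = 0.000630
P(Right circuit down) [OR] = 1 − (1−0.31) × (1−0.000630) = 0.310435
P(PTU path inoperative) [OR] = 1 − (1−0.04) × (1−0.12) × (1−0.44) × (1−0.31) = 0.673569
P(System A lost) [OR] = 1 − (1−0.39) × (1−0.673569) = 0.800877
P(Aircraft hydraulic pressure lost) [OR] = 1 − (1−0.671680) × (1−0.310435) × (1−0.800877) = 0.954919
Rounded to 4 decimal places: P(Aircraft hydraulic pressure lost) ≈ 0.9549.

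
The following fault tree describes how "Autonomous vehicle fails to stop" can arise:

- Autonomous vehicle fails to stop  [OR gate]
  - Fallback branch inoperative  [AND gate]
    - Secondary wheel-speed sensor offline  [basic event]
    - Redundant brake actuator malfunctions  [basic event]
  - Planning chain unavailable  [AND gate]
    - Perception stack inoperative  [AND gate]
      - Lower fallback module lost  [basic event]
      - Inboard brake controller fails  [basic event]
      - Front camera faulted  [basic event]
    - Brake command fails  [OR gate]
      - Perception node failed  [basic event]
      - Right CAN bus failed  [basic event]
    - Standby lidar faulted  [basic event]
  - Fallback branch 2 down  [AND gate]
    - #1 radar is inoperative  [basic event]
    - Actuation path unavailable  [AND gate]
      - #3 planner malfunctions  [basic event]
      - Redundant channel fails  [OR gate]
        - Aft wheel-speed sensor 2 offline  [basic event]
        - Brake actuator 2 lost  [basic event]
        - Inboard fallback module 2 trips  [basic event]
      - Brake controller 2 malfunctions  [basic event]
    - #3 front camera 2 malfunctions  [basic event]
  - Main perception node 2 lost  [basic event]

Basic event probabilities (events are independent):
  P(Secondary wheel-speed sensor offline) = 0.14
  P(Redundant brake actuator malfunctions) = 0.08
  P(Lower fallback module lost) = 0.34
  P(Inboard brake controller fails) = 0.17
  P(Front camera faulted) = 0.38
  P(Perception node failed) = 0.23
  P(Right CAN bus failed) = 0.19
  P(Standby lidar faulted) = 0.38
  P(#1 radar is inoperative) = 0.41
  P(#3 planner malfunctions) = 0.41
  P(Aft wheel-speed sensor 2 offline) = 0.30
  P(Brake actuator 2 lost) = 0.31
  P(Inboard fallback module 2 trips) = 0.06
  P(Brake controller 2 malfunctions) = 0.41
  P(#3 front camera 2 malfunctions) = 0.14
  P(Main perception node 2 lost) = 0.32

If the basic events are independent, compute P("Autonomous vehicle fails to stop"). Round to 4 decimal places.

0.3333

P(Fallback branch inoperative) [AND] = 0.14 × 0.08 = 0.011200
P(Perception stack inoperative) [AND] = 0.34 × 0.17 × 0.38 = 0.021964
P(Brake command fails) [OR] = 1 − (1−0.23) × (1−0.19) = 0.376300
P(Planning chain unavailable) [AND] = 0.021964 × 0.376300 × 0.38 = 0.003141
P(Redundant channel fails) [OR] = 1 − (1−0.30) × (1−0.31) × (1−0.06) = 0.545980
P(Actuation path unavailable) [AND] = 0.41 × 0.545980 × 0.41 = 0.091779
P(Fallback branch 2 down) [AND] = 0.41 × 0.091779 × 0.14 = 0.005268
P(Autonomous vehicle fails to stop) [OR] = 1 − (1−0.011200) × (1−0.003141) × (1−0.005268) × (1−0.32) = 0.333259
Rounded to 4 decimal places: P(Autonomous vehicle fails to stop) ≈ 0.3333.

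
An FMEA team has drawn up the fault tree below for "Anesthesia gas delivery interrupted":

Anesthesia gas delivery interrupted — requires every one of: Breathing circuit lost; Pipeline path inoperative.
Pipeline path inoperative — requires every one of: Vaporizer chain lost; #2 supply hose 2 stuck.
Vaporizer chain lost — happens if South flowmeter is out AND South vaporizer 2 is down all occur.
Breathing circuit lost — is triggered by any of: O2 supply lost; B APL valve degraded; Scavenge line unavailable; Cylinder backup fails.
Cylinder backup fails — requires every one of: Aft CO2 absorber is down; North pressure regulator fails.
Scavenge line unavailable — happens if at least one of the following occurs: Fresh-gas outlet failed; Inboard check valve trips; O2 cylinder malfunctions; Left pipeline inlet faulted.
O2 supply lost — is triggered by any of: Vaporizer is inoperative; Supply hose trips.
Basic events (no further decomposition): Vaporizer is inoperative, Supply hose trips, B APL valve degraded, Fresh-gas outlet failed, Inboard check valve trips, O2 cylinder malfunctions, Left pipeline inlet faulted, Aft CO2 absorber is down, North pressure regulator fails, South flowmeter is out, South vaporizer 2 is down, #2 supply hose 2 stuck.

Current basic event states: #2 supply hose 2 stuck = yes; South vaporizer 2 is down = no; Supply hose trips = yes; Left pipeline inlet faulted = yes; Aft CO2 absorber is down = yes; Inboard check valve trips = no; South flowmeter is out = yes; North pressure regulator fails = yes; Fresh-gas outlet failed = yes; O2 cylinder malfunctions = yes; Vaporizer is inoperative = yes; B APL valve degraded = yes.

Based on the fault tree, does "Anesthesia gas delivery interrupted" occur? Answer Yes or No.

No

O2 supply lost [OR]: Vaporizer is inoperative=occurs, Supply hose trips=occurs → at least one input occurs → occurs.
Scavenge line unavailable [OR]: Fresh-gas outlet failed=occurs, Inboard check valve trips=not, O2 cylinder malfunctions=occurs, Left pipeline inlet faulted=occurs → at least one input occurs → occurs.
Cylinder backup fails [AND]: Aft CO2 absorber is down=occurs, North pressure regulator fails=occurs → all inputs occur → occurs.
Breathing circuit lost [OR]: O2 supply lost=occurs, B APL valve degraded=occurs, Scavenge line unavailable=occurs, Cylinder backup fails=occurs → at least one input occurs → occurs.
Vaporizer chain lost [AND]: South flowmeter is out=occurs, South vaporizer 2 is down=not → not all inputs occur → does not occur.
Pipeline path inoperative [AND]: Vaporizer chain lost=not, #2 supply hose 2 stuck=occurs → not all inputs occur → does not occur.
Anesthesia gas delivery interrupted [AND]: Breathing circuit lost=occurs, Pipeline path inoperative=not → not all inputs occur → does not occur.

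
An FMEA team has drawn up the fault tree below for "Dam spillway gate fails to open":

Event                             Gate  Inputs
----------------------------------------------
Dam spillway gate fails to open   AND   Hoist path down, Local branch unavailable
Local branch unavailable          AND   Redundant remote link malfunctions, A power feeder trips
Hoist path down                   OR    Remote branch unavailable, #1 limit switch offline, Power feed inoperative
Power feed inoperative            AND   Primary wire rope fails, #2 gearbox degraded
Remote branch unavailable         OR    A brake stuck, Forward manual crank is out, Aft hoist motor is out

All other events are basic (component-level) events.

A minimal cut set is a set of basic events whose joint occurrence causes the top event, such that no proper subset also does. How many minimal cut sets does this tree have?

5

Remote branch unavailable [OR]: union of children's cut sets → 3 cut set(s).
Power feed inoperative [AND]: one cut set from each child combined → 1 × 1 = 1 cut set(s).
Hoist path down [OR]: union of children's cut sets → 5 cut set(s).
Local branch unavailable [AND]: one cut set from each child combined → 1 × 1 = 1 cut set(s).
Dam spillway gate fails to open [AND]: one cut set from each child combined → 5 × 1 = 5 cut set(s).
Minimal cut sets: {A brake stuck, A power feeder trips, Redundant remote link malfunctions}; {A power feeder trips, Forward manual crank is out, Redundant remote link malfunctions}; {A power feeder trips, Aft hoist motor is out, Redundant remote link malfunctions}; {#1 limit switch offline, A power feeder trips, Redundant remote link malfunctions}; {#2 gearbox degraded, A power feeder trips, Primary wire rope fails, Redundant remote link malfunctions}.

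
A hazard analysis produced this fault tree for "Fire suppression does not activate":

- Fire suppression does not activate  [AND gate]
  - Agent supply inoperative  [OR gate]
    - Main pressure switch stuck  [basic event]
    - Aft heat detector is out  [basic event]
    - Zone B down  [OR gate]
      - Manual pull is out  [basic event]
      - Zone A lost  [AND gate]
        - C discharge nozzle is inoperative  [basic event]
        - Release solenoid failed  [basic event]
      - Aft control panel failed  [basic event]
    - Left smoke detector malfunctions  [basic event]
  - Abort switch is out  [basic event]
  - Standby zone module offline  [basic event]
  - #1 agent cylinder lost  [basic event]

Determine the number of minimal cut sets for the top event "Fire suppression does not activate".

6

Zone A lost [AND]: one cut set from each child combined → 1 × 1 = 1 cut set(s).
Zone B down [OR]: union of children's cut sets → 3 cut set(s).
Agent supply inoperative [OR]: union of children's cut sets → 6 cut set(s).
Fire suppression does not activate [AND]: one cut set from each child combined → 6 × 1 × 1 × 1 = 6 cut set(s).
Minimal cut sets: {#1 agent cylinder lost, Abort switch is out, Main pressure switch stuck, Standby zone module offline}; {#1 agent cylinder lost, Abort switch is out, Aft heat detector is out, Standby zone module offline}; {#1 agent cylinder lost, Abort switch is out, Manual pull is out, Standby zone module offline}; {#1 agent cylinder lost, Abort switch is out, C discharge nozzle is inoperative, Release solenoid failed, Standby zone module offline}; {#1 agent cylinder lost, Abort switch is out, Aft control panel failed, Standby zone module offline}; {#1 agent cylinder lost, Abort switch is out, Left smoke detector malfunctions, Standby zone module offline}.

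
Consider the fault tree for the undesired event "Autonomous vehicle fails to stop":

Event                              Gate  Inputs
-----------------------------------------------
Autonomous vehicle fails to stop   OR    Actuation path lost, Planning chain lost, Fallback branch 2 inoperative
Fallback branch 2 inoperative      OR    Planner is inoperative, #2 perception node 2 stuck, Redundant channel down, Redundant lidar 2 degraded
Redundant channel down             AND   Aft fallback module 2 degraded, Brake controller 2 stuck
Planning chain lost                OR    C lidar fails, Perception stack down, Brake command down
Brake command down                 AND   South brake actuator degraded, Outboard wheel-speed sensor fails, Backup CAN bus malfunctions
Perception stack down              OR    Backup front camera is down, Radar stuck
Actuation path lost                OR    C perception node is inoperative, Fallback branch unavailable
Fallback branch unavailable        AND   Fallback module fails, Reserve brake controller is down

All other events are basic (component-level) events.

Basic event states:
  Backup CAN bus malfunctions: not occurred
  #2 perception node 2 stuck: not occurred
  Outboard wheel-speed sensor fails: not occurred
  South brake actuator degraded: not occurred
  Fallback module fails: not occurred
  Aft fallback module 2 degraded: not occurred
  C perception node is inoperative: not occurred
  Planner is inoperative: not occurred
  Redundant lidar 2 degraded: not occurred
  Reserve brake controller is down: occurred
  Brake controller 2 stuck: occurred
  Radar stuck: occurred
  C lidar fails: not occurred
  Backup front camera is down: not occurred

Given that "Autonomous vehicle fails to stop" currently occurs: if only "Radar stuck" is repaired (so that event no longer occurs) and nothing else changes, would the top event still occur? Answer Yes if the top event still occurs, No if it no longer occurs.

Counterfactual: set "Radar stuck" to not occurred.
Fallback branch unavailable [AND]: Fallback module fails=not, Reserve brake controller is down=occurs → not all inputs occur → does not occur.
Actuation path lost [OR]: C perception node is inoperative=not, Fallback branch unavailable=not → no input occurs → does not occur.
Perception stack down [OR]: Backup front camera is down=not, Radar stuck=not → no input occurs → does not occur.
Brake command down [AND]: South brake actuator degraded=not, Outboard wheel-speed sensor fails=not, Backup CAN bus malfunctions=not → not all inputs occur → does not occur.
Planning chain lost [OR]: C lidar fails=not, Perception stack down=not, Brake command down=not → no input occurs → does not occur.
Redundant channel down [AND]: Aft fallback module 2 degraded=not, Brake controller 2 stuck=occurs → not all inputs occur → does not occur.
Fallback branch 2 inoperative [OR]: Planner is inoperative=not, #2 perception node 2 stuck=not, Redundant channel down=not, Redundant lidar 2 degraded=not → no input occurs → does not occur.
Autonomous vehicle fails to stop [OR]: Actuation path lost=not, Planning chain lost=not, Fallback branch 2 inoperative=not → no input occurs → does not occur.

No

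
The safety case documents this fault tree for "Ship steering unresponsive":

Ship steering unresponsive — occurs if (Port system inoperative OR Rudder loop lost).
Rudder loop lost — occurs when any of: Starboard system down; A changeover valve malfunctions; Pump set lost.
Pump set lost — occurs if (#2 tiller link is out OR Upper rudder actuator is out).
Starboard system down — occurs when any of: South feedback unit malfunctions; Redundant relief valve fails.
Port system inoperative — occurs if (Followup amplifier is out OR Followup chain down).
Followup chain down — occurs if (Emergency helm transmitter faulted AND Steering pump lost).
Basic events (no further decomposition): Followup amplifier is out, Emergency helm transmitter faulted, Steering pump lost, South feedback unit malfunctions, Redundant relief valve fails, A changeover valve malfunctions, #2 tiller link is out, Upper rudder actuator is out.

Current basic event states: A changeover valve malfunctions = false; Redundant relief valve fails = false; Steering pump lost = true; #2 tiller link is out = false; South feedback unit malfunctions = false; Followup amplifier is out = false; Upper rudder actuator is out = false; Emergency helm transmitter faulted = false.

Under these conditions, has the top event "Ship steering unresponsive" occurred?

Followup chain down [AND]: Emergency helm transmitter faulted=not, Steering pump lost=occurs → not all inputs occur → does not occur.
Port system inoperative [OR]: Followup amplifier is out=not, Followup chain down=not → no input occurs → does not occur.
Starboard system down [OR]: South feedback unit malfunctions=not, Redundant relief valve fails=not → no input occurs → does not occur.
Pump set lost [OR]: #2 tiller link is out=not, Upper rudder actuator is out=not → no input occurs → does not occur.
Rudder loop lost [OR]: Starboard system down=not, A changeover valve malfunctions=not, Pump set lost=not → no input occurs → does not occur.
Ship steering unresponsive [OR]: Port system inoperative=not, Rudder loop lost=not → no input occurs → does not occur.

No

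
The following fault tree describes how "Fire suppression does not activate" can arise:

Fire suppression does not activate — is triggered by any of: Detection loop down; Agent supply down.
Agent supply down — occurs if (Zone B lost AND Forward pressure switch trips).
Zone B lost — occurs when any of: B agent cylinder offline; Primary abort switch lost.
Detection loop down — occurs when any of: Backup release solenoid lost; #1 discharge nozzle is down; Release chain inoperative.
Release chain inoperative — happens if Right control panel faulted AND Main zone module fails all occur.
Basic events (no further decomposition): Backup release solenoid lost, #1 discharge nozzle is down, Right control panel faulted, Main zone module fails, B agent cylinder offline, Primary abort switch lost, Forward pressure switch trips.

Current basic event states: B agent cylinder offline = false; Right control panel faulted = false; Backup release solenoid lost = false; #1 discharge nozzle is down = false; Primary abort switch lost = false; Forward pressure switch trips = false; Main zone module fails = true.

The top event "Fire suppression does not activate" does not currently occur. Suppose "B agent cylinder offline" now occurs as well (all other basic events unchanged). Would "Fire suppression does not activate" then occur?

Counterfactual: set "B agent cylinder offline" to occurred.
Release chain inoperative [AND]: Right control panel faulted=not, Main zone module fails=occurs → not all inputs occur → does not occur.
Detection loop down [OR]: Backup release solenoid lost=not, #1 discharge nozzle is down=not, Release chain inoperative=not → no input occurs → does not occur.
Zone B lost [OR]: B agent cylinder offline=occurs, Primary abort switch lost=not → at least one input occurs → occurs.
Agent supply down [AND]: Zone B lost=occurs, Forward pressure switch trips=not → not all inputs occur → does not occur.
Fire suppression does not activate [OR]: Detection loop down=not, Agent supply down=not → no input occurs → does not occur.

No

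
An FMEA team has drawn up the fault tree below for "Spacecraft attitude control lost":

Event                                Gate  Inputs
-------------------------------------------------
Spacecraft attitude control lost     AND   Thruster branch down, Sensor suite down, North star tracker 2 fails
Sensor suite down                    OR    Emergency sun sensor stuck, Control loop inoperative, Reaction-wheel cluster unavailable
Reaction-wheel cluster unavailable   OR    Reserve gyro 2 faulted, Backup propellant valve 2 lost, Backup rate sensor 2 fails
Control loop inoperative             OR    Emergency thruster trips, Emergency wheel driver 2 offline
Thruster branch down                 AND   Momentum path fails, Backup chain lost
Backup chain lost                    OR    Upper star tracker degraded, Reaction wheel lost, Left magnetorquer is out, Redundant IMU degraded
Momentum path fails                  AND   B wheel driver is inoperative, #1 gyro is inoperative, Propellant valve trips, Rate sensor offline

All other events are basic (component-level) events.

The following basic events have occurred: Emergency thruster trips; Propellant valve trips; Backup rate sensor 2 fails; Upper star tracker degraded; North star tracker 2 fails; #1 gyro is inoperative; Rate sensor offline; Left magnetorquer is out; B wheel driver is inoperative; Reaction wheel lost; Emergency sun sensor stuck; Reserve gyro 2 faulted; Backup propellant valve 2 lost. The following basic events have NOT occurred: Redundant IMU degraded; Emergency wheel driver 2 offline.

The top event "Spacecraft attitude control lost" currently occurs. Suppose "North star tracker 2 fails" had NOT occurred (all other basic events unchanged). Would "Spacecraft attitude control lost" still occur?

No

Counterfactual: set "North star tracker 2 fails" to not occurred.
Momentum path fails [AND]: B wheel driver is inoperative=occurs, #1 gyro is inoperative=occurs, Propellant valve trips=occurs, Rate sensor offline=occurs → all inputs occur → occurs.
Backup chain lost [OR]: Upper star tracker degraded=occurs, Reaction wheel lost=occurs, Left magnetorquer is out=occurs, Redundant IMU degraded=not → at least one input occurs → occurs.
Thruster branch down [AND]: Momentum path fails=occurs, Backup chain lost=occurs → all inputs occur → occurs.
Control loop inoperative [OR]: Emergency thruster trips=occurs, Emergency wheel driver 2 offline=not → at least one input occurs → occurs.
Reaction-wheel cluster unavailable [OR]: Reserve gyro 2 faulted=occurs, Backup propellant valve 2 lost=occurs, Backup rate sensor 2 fails=occurs → at least one input occurs → occurs.
Sensor suite down [OR]: Emergency sun sensor stuck=occurs, Control loop inoperative=occurs, Reaction-wheel cluster unavailable=occurs → at least one input occurs → occurs.
Spacecraft attitude control lost [AND]: Thruster branch down=occurs, Sensor suite down=occurs, North star tracker 2 fails=not → not all inputs occur → does not occur.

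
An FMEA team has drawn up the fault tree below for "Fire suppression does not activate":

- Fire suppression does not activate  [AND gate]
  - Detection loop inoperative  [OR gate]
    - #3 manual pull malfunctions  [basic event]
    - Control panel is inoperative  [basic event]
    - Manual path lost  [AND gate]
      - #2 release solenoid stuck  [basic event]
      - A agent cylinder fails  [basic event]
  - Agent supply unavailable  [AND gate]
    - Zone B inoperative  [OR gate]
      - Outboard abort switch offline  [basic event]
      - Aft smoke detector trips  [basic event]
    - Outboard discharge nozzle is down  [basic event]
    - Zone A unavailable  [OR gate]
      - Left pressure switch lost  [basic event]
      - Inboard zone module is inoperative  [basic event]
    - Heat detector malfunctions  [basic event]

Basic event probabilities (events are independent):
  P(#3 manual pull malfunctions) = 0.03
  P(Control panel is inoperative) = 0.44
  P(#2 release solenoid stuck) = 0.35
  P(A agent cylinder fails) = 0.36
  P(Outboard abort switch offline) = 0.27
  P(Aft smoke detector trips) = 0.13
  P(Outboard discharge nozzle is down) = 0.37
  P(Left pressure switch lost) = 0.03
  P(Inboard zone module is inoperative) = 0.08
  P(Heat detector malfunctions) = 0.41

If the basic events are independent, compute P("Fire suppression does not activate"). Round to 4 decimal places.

P(Manual path lost) [AND] = 0.35 × 0.36 = 0.126000
P(Detection loop inoperative) [OR] = 1 − (1−0.03) × (1−0.44) × (1−0.126000) = 0.525243
P(Zone B inoperative) [OR] = 1 − (1−0.27) × (1−0.13) = 0.364900
P(Zone A unavailable) [OR] = 1 − (1−0.03) × (1−0.08) = 0.107600
P(Agent supply unavailable) [AND] = 0.364900 × 0.37 × 0.107600 × 0.41 = 0.005956
P(Fire suppression does not activate) [AND] = 0.525243 × 0.005956 = 0.003128
Rounded to 4 decimal places: P(Fire suppression does not activate) ≈ 0.0031.

0.0031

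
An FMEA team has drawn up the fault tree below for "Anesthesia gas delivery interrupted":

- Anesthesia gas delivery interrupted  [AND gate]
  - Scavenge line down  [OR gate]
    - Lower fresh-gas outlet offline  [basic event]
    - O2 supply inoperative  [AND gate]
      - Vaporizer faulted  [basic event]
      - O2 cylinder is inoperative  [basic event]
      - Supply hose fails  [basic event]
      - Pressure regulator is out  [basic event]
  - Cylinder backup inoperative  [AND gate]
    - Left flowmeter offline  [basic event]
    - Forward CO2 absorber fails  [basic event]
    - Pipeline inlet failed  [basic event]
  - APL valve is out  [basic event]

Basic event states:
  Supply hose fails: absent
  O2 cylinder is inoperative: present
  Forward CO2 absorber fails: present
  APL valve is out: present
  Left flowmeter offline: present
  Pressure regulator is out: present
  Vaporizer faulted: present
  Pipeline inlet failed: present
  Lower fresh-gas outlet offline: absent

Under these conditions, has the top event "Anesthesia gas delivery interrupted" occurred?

O2 supply inoperative [AND]: Vaporizer faulted=occurs, O2 cylinder is inoperative=occurs, Supply hose fails=not, Pressure regulator is out=occurs → not all inputs occur → does not occur.
Scavenge line down [OR]: Lower fresh-gas outlet offline=not, O2 supply inoperative=not → no input occurs → does not occur.
Cylinder backup inoperative [AND]: Left flowmeter offline=occurs, Forward CO2 absorber fails=occurs, Pipeline inlet failed=occurs → all inputs occur → occurs.
Anesthesia gas delivery interrupted [AND]: Scavenge line down=not, Cylinder backup inoperative=occurs, APL valve is out=occurs → not all inputs occur → does not occur.

No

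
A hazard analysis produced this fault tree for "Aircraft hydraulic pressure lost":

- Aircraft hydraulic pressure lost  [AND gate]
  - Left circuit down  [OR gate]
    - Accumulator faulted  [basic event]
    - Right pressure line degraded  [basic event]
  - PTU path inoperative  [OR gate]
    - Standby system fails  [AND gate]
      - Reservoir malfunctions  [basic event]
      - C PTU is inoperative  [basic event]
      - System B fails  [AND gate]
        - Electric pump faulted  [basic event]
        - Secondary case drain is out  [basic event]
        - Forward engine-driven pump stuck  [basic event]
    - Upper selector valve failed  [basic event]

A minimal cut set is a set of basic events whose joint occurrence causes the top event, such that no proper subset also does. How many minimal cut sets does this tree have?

Left circuit down [OR]: union of children's cut sets → 2 cut set(s).
System B fails [AND]: one cut set from each child combined → 1 × 1 × 1 = 1 cut set(s).
Standby system fails [AND]: one cut set from each child combined → 1 × 1 × 1 = 1 cut set(s).
PTU path inoperative [OR]: union of children's cut sets → 2 cut set(s).
Aircraft hydraulic pressure lost [AND]: one cut set from each child combined → 2 × 2 = 4 cut set(s).
Minimal cut sets: {Accumulator faulted, C PTU is inoperative, Electric pump faulted, Forward engine-driven pump stuck, Reservoir malfunctions, Secondary case drain is out}; {Accumulator faulted, Upper selector valve failed}; {C PTU is inoperative, Electric pump faulted, Forward engine-driven pump stuck, Reservoir malfunctions, Right pressure line degraded, Secondary case drain is out}; {Right pressure line degraded, Upper selector valve failed}.

4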